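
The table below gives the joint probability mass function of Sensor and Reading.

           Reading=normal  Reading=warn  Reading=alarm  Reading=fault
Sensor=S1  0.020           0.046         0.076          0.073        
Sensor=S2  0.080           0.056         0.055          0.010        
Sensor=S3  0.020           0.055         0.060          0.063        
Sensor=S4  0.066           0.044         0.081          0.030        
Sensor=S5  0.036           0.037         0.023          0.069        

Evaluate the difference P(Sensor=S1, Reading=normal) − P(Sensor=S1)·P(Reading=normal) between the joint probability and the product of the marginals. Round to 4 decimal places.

P(Sensor=S1) = 0.020 + 0.046 + 0.076 + 0.073 = 0.215.
P(Reading=normal) = 0.020 + 0.080 + 0.020 + 0.066 + 0.036 = 0.222.
P(Sensor=S1, Reading=normal) − P(Sensor=S1)P(Reading=normal) = 0.020 − 0.215×0.222 = -0.0277.

-0.0277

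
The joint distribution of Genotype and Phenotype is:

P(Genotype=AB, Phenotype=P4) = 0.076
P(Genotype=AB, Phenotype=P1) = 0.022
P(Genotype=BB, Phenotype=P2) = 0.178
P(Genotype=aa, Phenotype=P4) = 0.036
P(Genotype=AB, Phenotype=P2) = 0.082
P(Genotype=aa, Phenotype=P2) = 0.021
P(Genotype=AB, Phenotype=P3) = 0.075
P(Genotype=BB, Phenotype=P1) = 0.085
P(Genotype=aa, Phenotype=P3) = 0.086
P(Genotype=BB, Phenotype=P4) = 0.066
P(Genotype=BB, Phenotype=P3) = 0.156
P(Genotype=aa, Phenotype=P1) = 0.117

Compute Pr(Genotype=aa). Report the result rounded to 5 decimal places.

P(Genotype=aa) = 0.117 + 0.021 + 0.086 + 0.036 = 0.260.

0.26000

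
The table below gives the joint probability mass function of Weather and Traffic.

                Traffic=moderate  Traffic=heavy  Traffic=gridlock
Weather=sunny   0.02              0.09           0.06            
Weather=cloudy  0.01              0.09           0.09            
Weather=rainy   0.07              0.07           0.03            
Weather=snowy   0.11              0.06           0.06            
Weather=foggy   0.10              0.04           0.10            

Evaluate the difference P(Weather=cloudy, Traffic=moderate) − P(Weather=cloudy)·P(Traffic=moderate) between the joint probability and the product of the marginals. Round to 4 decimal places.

-0.0489

P(Weather=cloudy) = 0.01 + 0.09 + 0.09 = 0.19.
P(Traffic=moderate) = 0.02 + 0.01 + 0.07 + 0.11 + 0.10 = 0.31.
P(Weather=cloudy, Traffic=moderate) − P(Weather=cloudy)P(Traffic=moderate) = 0.01 − 0.19×0.31 = -0.0489.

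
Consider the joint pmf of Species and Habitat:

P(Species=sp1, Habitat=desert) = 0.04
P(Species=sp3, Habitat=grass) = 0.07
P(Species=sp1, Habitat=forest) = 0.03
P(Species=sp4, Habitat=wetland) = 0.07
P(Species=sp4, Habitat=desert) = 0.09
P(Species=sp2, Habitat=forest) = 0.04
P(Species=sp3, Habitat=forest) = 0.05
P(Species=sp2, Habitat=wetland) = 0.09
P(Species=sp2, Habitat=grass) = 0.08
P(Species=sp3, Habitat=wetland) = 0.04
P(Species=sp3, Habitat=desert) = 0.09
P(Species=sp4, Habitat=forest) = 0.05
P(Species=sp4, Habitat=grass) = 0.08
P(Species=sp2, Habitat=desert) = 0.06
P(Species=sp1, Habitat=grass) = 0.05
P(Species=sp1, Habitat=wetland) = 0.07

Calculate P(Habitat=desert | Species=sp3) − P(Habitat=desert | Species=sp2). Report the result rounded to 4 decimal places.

0.1378

P(Species=sp3) = 0.05 + 0.07 + 0.04 + 0.09 = 0.25; P(Habitat=desert | Species=sp3) = 0.09/0.25 = 0.36000.
P(Species=sp2) = 0.04 + 0.08 + 0.09 + 0.06 = 0.27; P(Habitat=desert | Species=sp2) = 0.06/0.27 = 0.22222.
Difference = 0.1378.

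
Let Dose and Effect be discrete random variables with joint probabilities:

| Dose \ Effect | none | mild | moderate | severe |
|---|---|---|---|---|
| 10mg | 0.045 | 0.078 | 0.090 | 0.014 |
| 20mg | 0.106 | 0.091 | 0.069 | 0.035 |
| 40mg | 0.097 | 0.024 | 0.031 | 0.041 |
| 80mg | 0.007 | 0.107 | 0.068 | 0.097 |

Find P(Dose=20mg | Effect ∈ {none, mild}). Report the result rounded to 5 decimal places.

P(Effect=none) = 0.045 + 0.106 + 0.097 + 0.007 = 0.255.
P(Effect=mild) = 0.078 + 0.091 + 0.024 + 0.107 = 0.300.
P(Effect ∈ {none, mild}) = 0.255 + 0.300 = 0.555; P(Dose=20mg, Effect ∈ {none, mild}) = 0.106 + 0.091 = 0.197.
P(Dose=20mg | Effect ∈ {none, mild}) = 0.197/0.555 = 0.35495.

0.35495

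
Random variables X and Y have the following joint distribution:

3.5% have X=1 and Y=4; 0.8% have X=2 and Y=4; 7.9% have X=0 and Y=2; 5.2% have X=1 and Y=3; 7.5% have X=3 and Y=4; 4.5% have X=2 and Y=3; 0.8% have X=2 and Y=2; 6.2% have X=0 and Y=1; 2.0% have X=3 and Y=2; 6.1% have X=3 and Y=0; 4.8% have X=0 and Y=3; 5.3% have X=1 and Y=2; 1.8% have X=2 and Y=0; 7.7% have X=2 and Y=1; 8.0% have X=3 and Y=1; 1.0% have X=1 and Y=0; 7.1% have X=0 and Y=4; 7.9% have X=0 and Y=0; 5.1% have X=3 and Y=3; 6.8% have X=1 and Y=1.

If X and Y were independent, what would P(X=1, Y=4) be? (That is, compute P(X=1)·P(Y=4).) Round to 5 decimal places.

P(X=1) = 0.010 + 0.068 + 0.053 + 0.052 + 0.035 = 0.218.
P(Y=4) = 0.071 + 0.035 + 0.008 + 0.075 = 0.189.
Product: 0.218 × 0.189 = 0.04120.

0.04120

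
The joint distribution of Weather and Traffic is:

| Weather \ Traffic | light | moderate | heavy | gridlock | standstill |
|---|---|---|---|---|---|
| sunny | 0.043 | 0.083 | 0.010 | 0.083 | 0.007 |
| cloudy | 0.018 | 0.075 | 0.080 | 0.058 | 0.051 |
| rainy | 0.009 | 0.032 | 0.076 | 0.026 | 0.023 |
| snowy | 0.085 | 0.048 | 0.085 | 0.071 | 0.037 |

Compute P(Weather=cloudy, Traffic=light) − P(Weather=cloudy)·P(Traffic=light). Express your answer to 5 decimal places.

P(Weather=cloudy) = 0.018 + 0.075 + 0.080 + 0.058 + 0.051 = 0.282.
P(Traffic=light) = 0.043 + 0.018 + 0.009 + 0.085 = 0.155.
P(Weather=cloudy, Traffic=light) − P(Weather=cloudy)P(Traffic=light) = 0.018 − 0.282×0.155 = -0.02571.

-0.02571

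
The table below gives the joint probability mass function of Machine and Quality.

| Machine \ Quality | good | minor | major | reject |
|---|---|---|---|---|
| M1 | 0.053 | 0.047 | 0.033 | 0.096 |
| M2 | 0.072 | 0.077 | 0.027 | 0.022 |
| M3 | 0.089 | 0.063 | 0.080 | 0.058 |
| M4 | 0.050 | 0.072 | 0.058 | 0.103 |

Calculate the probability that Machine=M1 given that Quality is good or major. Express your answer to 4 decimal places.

0.1861

P(Quality=good) = 0.053 + 0.072 + 0.089 + 0.050 = 0.264.
P(Quality=major) = 0.033 + 0.027 + 0.080 + 0.058 = 0.198.
P(Quality ∈ {good, major}) = 0.264 + 0.198 = 0.462; P(Machine=M1, Quality ∈ {good, major}) = 0.053 + 0.033 = 0.086.
P(Machine=M1 | Quality ∈ {good, major}) = 0.086/0.462 = 0.1861.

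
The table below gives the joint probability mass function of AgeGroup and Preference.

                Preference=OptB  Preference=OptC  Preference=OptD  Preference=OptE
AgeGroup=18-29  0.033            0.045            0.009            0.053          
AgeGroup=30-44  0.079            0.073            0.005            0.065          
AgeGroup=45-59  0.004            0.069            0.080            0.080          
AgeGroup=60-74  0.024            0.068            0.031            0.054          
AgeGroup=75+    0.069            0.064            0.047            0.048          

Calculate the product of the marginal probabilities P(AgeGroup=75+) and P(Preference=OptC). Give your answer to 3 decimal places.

0.073

P(AgeGroup=75+) = 0.069 + 0.064 + 0.047 + 0.048 = 0.228.
P(Preference=OptC) = 0.045 + 0.073 + 0.069 + 0.068 + 0.064 = 0.319.
Product: 0.228 × 0.319 = 0.073.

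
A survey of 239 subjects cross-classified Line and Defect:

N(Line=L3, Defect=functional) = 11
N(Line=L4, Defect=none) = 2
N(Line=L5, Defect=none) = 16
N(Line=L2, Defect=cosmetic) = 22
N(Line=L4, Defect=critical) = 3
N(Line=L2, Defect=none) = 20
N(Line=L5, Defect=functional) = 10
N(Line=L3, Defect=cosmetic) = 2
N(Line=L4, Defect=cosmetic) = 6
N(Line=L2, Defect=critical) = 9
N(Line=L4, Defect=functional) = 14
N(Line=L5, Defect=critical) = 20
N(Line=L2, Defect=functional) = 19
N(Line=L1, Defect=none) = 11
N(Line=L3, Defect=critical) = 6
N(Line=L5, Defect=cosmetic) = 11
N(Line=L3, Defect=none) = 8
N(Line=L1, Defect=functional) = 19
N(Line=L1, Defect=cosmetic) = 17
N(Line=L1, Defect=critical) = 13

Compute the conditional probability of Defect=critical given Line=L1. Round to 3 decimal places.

0.217

Total with Line=L1: 11 + 17 + 19 + 13 = 60.
P(Defect=critical | Line=L1) = 13/60 = 0.217.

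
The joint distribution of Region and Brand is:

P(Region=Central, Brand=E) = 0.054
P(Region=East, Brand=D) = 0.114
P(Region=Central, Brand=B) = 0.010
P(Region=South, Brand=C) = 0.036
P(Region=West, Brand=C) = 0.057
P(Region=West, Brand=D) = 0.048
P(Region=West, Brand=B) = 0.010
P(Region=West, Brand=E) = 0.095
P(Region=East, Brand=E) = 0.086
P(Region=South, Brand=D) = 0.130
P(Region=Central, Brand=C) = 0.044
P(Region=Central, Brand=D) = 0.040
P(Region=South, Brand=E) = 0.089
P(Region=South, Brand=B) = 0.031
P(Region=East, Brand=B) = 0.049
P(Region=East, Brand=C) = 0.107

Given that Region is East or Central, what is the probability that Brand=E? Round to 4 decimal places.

P(Region=East) = 0.049 + 0.107 + 0.114 + 0.086 = 0.356.
P(Region=Central) = 0.010 + 0.044 + 0.040 + 0.054 = 0.148.
P(Region ∈ {East, Central}) = 0.356 + 0.148 = 0.504; P(Brand=E, Region ∈ {East, Central}) = 0.086 + 0.054 = 0.140.
P(Brand=E | Region ∈ {East, Central}) = 0.140/0.504 = 0.2778.

0.2778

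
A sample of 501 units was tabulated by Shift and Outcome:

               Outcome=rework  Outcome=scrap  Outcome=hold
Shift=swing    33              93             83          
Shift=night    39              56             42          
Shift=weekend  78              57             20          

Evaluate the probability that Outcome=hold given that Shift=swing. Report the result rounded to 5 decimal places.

Total with Shift=swing: 33 + 93 + 83 = 209.
P(Outcome=hold | Shift=swing) = 83/209 = 0.39713.

0.39713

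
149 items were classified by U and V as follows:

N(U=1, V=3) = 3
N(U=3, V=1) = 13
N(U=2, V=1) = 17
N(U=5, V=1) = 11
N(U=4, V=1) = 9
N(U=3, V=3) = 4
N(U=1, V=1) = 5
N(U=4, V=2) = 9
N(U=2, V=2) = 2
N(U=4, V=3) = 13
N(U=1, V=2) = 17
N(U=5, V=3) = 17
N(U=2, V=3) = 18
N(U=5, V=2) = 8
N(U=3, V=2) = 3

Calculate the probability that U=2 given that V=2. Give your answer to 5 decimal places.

0.05128

Total with V=2: 17 + 2 + 3 + 9 + 8 = 39.
P(U=2 | V=2) = 2/39 = 0.05128.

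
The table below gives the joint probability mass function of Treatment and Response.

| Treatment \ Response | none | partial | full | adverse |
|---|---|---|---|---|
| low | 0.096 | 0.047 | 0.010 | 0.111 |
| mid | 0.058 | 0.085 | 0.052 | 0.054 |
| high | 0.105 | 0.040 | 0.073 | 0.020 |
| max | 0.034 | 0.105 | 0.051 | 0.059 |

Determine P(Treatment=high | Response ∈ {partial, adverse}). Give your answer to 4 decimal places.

P(Response=partial) = 0.047 + 0.085 + 0.040 + 0.105 = 0.277.
P(Response=adverse) = 0.111 + 0.054 + 0.020 + 0.059 = 0.244.
P(Response ∈ {partial, adverse}) = 0.277 + 0.244 = 0.521; P(Treatment=high, Response ∈ {partial, adverse}) = 0.040 + 0.020 = 0.060.
P(Treatment=high | Response ∈ {partial, adverse}) = 0.060/0.521 = 0.1152.

0.1152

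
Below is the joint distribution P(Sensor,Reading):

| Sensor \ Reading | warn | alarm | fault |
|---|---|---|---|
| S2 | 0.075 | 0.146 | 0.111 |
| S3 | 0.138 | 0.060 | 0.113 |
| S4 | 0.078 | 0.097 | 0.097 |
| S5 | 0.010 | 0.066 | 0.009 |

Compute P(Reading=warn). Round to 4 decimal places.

0.3010

P(Reading=warn) = 0.075 + 0.138 + 0.078 + 0.010 = 0.301.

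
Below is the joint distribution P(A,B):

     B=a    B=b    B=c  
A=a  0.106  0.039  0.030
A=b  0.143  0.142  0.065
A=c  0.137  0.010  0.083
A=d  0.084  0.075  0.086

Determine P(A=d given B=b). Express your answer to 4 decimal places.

0.2820

P(B=b) = 0.039 + 0.142 + 0.010 + 0.075 = 0.266.
P(A=d | B=b) = 0.075/0.266 = 0.2820.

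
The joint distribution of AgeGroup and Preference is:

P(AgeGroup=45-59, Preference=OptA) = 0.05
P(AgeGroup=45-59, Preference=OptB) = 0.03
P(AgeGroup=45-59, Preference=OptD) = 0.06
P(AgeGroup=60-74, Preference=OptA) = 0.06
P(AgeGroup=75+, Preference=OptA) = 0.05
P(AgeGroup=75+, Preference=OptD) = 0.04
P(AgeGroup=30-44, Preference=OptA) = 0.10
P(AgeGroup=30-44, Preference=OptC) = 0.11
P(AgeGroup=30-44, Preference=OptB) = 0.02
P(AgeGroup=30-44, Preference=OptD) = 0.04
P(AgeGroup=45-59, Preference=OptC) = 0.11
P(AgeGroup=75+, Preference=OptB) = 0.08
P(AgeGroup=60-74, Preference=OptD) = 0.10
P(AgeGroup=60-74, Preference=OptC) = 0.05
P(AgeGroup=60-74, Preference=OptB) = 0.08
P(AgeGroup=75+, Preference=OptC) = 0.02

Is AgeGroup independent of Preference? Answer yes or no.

P(AgeGroup=75+) = 0.19 and P(Preference=OptB) = 0.21, so their product is 0.0399, but P(AgeGroup=75+, Preference=OptB) = 0.08. Since these differ, AgeGroup and Preference are not independent.

no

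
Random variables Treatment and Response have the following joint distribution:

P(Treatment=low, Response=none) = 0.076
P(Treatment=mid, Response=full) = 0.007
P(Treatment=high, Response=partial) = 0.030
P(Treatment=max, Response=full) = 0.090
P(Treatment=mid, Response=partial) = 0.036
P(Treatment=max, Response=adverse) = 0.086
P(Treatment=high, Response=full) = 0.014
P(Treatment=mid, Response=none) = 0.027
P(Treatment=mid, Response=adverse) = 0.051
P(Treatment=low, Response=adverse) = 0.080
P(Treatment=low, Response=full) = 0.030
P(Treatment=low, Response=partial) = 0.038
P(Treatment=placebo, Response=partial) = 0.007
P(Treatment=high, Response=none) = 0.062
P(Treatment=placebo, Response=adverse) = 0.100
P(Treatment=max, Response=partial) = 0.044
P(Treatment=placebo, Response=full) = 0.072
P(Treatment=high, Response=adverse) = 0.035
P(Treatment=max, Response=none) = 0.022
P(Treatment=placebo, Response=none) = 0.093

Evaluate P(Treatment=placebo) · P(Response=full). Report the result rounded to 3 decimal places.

0.058

P(Treatment=placebo) = 0.093 + 0.007 + 0.072 + 0.100 = 0.272.
P(Response=full) = 0.072 + 0.030 + 0.007 + 0.014 + 0.090 = 0.213.
Product: 0.272 × 0.213 = 0.058.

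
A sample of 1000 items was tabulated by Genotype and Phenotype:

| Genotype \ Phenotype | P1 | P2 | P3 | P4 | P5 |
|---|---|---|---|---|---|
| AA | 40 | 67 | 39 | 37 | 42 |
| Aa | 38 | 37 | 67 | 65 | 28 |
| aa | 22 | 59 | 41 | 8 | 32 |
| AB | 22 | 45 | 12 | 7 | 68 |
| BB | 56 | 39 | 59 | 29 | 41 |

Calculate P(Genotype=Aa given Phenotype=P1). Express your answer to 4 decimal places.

Total with Phenotype=P1: 40 + 38 + 22 + 22 + 56 = 178.
P(Genotype=Aa | Phenotype=P1) = 38/178 = 0.2135.

0.2135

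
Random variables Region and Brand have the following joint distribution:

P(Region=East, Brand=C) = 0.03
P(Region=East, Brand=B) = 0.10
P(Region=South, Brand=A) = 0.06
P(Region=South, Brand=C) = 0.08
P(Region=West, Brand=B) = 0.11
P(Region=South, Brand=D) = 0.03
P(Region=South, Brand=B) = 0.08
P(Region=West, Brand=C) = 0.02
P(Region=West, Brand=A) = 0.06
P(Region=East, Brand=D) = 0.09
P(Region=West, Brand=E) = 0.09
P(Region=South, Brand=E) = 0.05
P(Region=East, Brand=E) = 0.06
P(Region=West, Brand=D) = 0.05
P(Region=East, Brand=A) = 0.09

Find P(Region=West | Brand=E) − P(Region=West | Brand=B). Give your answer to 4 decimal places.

P(Brand=E) = 0.05 + 0.06 + 0.09 = 0.20; P(Region=West | Brand=E) = 0.09/0.20 = 0.45000.
P(Brand=B) = 0.08 + 0.10 + 0.11 = 0.29; P(Region=West | Brand=B) = 0.11/0.29 = 0.37931.
Difference = 0.0707.

0.0707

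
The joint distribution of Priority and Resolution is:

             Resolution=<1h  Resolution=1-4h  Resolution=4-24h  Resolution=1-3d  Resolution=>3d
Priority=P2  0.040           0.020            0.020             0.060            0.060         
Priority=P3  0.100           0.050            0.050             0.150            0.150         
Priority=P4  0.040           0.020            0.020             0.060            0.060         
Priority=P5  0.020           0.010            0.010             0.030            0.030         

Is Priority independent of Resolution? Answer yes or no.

Every cell satisfies P(Priority,Resolution) = P(Priority)·P(Resolution). For instance P(Priority=P5) = 0.100, P(Resolution=<1h) = 0.200, and 0.100×0.200 = 0.020 matches the joint entry. So Priority and Resolution are independent.

yes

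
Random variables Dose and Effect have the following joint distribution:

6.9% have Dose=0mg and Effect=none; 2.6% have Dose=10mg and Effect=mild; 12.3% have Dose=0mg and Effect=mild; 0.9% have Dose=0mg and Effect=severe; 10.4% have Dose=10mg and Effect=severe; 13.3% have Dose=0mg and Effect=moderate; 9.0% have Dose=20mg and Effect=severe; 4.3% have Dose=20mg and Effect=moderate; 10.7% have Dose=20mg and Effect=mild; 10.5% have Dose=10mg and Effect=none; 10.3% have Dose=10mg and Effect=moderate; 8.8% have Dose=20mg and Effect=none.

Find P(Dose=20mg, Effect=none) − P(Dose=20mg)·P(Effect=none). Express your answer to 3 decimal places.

P(Dose=20mg) = 0.088 + 0.107 + 0.043 + 0.090 = 0.328.
P(Effect=none) = 0.069 + 0.105 + 0.088 = 0.262.
P(Dose=20mg, Effect=none) − P(Dose=20mg)P(Effect=none) = 0.088 − 0.328×0.262 = 0.002.

0.002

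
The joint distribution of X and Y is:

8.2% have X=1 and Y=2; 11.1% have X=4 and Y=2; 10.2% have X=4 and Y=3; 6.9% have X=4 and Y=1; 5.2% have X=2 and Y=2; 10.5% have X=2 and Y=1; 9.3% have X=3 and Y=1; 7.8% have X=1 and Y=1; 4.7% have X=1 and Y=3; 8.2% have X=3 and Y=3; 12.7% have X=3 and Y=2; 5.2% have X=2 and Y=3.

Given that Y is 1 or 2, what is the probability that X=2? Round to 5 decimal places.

0.21897

P(Y=1) = 0.078 + 0.105 + 0.093 + 0.069 = 0.345.
P(Y=2) = 0.082 + 0.052 + 0.127 + 0.111 = 0.372.
P(Y ∈ {1, 2}) = 0.345 + 0.372 = 0.717; P(X=2, Y ∈ {1, 2}) = 0.105 + 0.052 = 0.157.
P(X=2 | Y ∈ {1, 2}) = 0.157/0.717 = 0.21897.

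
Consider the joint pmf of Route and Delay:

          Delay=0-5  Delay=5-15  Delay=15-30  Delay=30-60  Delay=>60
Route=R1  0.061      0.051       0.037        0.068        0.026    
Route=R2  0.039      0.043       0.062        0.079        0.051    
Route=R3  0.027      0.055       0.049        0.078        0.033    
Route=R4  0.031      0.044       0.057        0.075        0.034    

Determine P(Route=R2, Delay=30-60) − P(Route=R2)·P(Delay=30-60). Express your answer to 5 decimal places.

-0.00320

P(Route=R2) = 0.039 + 0.043 + 0.062 + 0.079 + 0.051 = 0.274.
P(Delay=30-60) = 0.068 + 0.079 + 0.078 + 0.075 = 0.300.
P(Route=R2, Delay=30-60) − P(Route=R2)P(Delay=30-60) = 0.079 − 0.274×0.300 = -0.00320.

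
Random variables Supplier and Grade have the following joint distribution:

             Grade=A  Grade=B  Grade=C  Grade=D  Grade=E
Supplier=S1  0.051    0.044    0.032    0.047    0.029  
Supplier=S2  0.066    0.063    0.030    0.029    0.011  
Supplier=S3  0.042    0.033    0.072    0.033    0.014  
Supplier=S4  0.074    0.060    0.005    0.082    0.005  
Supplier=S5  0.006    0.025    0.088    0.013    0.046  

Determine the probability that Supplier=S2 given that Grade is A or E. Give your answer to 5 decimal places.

0.22384

P(Grade=A) = 0.051 + 0.066 + 0.042 + 0.074 + 0.006 = 0.239.
P(Grade=E) = 0.029 + 0.011 + 0.014 + 0.005 + 0.046 = 0.105.
P(Grade ∈ {A, E}) = 0.239 + 0.105 = 0.344; P(Supplier=S2, Grade ∈ {A, E}) = 0.066 + 0.011 = 0.077.
P(Supplier=S2 | Grade ∈ {A, E}) = 0.077/0.344 = 0.22384.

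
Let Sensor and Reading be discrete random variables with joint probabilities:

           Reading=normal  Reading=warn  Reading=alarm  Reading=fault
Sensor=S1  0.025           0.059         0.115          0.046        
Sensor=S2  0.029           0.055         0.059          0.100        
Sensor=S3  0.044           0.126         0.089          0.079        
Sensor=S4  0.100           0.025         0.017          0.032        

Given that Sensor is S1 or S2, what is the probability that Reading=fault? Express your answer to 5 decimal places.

P(Sensor=S1) = 0.025 + 0.059 + 0.115 + 0.046 = 0.245.
P(Sensor=S2) = 0.029 + 0.055 + 0.059 + 0.100 = 0.243.
P(Sensor ∈ {S1, S2}) = 0.245 + 0.243 = 0.488; P(Reading=fault, Sensor ∈ {S1, S2}) = 0.046 + 0.100 = 0.146.
P(Reading=fault | Sensor ∈ {S1, S2}) = 0.146/0.488 = 0.29918.

0.29918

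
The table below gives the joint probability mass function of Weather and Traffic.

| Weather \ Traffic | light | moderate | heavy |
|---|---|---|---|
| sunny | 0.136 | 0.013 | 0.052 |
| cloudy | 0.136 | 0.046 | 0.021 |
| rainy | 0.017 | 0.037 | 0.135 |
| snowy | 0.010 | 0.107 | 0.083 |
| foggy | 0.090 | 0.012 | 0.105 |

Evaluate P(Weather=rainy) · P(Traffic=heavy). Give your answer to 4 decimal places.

0.0748

P(Weather=rainy) = 0.017 + 0.037 + 0.135 = 0.189.
P(Traffic=heavy) = 0.052 + 0.021 + 0.135 + 0.083 + 0.105 = 0.396.
Product: 0.189 × 0.396 = 0.0748.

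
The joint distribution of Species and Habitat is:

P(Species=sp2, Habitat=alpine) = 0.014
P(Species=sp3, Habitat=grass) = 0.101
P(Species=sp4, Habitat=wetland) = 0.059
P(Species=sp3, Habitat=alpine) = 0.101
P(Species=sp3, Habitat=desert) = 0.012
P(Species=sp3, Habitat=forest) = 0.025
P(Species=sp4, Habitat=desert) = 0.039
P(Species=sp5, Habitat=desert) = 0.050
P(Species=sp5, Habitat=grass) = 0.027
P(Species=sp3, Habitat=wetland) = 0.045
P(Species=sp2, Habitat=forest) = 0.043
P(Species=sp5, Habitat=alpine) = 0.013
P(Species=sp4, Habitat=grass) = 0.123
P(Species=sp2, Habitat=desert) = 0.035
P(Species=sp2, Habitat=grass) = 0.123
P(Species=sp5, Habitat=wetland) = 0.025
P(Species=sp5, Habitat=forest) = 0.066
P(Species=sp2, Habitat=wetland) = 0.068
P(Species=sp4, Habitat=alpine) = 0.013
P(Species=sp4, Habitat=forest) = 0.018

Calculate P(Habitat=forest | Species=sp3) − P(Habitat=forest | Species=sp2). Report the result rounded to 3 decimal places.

P(Species=sp3) = 0.025 + 0.101 + 0.045 + 0.012 + 0.101 = 0.284; P(Habitat=forest | Species=sp3) = 0.025/0.284 = 0.0880.
P(Species=sp2) = 0.043 + 0.123 + 0.068 + 0.035 + 0.014 = 0.283; P(Habitat=forest | Species=sp2) = 0.043/0.283 = 0.1519.
Difference = -0.064.

-0.064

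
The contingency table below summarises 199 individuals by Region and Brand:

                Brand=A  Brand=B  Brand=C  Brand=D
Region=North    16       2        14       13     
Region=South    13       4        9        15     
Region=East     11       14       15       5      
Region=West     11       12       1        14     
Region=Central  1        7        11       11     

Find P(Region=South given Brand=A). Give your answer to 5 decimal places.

Total with Brand=A: 16 + 13 + 11 + 11 + 1 = 52.
P(Region=South | Brand=A) = 13/52 = 0.25000.

0.25000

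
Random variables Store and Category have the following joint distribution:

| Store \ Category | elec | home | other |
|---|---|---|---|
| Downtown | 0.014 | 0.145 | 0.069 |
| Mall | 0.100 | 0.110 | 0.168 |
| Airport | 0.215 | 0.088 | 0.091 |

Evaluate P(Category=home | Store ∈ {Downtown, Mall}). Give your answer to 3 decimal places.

0.421

P(Store=Downtown) = 0.014 + 0.145 + 0.069 = 0.228.
P(Store=Mall) = 0.100 + 0.110 + 0.168 = 0.378.
P(Store ∈ {Downtown, Mall}) = 0.228 + 0.378 = 0.606; P(Category=home, Store ∈ {Downtown, Mall}) = 0.145 + 0.110 = 0.255.
P(Category=home | Store ∈ {Downtown, Mall}) = 0.255/0.606 = 0.421.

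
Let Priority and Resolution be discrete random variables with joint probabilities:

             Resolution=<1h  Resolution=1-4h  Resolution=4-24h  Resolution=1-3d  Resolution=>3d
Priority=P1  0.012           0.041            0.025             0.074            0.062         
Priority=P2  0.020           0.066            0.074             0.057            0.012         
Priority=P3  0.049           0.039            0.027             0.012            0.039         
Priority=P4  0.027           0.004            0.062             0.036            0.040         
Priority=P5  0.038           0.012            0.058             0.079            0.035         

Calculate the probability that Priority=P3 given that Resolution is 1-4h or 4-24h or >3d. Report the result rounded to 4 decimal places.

P(Resolution=1-4h) = 0.041 + 0.066 + 0.039 + 0.004 + 0.012 = 0.162.
P(Resolution=4-24h) = 0.025 + 0.074 + 0.027 + 0.062 + 0.058 = 0.246.
P(Resolution=>3d) = 0.062 + 0.012 + 0.039 + 0.040 + 0.035 = 0.188.
P(Resolution ∈ {1-4h, 4-24h, >3d}) = 0.162 + 0.246 + 0.188 = 0.596; P(Priority=P3, Resolution ∈ {1-4h, 4-24h, >3d}) = 0.039 + 0.027 + 0.039 = 0.105.
P(Priority=P3 | Resolution ∈ {1-4h, 4-24h, >3d}) = 0.105/0.596 = 0.1762.

0.1762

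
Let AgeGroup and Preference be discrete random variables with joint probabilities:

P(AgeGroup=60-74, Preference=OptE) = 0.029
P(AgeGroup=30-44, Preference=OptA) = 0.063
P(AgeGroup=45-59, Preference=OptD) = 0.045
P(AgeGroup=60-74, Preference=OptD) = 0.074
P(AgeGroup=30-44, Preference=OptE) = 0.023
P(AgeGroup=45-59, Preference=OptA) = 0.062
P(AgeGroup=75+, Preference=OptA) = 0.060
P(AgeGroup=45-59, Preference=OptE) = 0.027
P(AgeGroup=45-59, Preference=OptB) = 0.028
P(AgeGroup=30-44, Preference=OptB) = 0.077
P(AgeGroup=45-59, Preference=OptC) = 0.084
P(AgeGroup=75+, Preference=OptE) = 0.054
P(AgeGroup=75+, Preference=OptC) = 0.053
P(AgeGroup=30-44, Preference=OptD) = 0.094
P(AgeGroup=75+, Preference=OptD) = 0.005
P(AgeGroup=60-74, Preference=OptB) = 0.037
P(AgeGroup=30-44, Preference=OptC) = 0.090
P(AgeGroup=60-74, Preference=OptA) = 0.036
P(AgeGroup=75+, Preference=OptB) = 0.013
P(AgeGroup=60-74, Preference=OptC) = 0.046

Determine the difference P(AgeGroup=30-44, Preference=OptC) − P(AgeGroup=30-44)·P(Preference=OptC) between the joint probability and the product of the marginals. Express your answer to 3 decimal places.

P(AgeGroup=30-44) = 0.063 + 0.077 + 0.090 + 0.094 + 0.023 = 0.347.
P(Preference=OptC) = 0.090 + 0.084 + 0.046 + 0.053 = 0.273.
P(AgeGroup=30-44, Preference=OptC) − P(AgeGroup=30-44)P(Preference=OptC) = 0.090 − 0.347×0.273 = -0.005.

-0.005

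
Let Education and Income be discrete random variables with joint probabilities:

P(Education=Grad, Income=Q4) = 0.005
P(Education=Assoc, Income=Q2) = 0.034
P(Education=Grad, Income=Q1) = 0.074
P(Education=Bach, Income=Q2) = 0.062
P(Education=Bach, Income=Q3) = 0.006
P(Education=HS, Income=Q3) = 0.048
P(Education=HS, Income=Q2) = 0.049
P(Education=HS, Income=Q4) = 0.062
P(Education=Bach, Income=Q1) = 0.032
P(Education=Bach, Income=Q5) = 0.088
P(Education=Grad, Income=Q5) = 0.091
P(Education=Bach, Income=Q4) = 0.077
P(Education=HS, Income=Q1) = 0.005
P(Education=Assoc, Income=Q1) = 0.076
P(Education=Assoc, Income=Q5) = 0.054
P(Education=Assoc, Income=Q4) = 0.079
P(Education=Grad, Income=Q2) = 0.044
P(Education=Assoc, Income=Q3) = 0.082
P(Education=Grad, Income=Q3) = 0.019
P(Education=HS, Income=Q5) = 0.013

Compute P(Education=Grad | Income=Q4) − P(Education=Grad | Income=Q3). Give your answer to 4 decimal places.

P(Income=Q4) = 0.062 + 0.079 + 0.077 + 0.005 = 0.223; P(Education=Grad | Income=Q4) = 0.005/0.223 = 0.02242.
P(Income=Q3) = 0.048 + 0.082 + 0.006 + 0.019 = 0.155; P(Education=Grad | Income=Q3) = 0.019/0.155 = 0.12258.
Difference = -0.1002.

-0.1002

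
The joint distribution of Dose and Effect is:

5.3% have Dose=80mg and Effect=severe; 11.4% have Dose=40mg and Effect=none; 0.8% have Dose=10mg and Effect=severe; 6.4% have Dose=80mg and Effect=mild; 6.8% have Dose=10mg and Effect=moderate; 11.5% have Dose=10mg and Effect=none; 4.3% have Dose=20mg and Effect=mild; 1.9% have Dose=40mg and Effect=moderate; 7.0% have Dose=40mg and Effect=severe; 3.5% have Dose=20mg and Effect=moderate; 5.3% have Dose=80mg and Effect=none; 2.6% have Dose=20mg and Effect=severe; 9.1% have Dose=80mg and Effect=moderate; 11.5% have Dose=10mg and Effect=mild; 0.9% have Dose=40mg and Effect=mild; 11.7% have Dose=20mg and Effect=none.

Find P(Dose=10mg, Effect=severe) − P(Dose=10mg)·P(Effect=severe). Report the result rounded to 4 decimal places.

-0.0400

P(Dose=10mg) = 0.115 + 0.115 + 0.068 + 0.008 = 0.306.
P(Effect=severe) = 0.008 + 0.026 + 0.070 + 0.053 = 0.157.
P(Dose=10mg, Effect=severe) − P(Dose=10mg)P(Effect=severe) = 0.008 − 0.306×0.157 = -0.0400.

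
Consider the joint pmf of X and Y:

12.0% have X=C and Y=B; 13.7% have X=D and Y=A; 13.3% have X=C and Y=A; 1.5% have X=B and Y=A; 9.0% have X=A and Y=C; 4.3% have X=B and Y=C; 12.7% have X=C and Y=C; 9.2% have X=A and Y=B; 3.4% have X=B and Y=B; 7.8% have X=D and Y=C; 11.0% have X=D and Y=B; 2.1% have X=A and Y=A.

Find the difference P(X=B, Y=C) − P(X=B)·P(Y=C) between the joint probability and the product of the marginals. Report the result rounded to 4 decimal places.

P(X=B) = 0.015 + 0.034 + 0.043 = 0.092.
P(Y=C) = 0.090 + 0.043 + 0.127 + 0.078 = 0.338.
P(X=B, Y=C) − P(X=B)P(Y=C) = 0.043 − 0.092×0.338 = 0.0119.

0.0119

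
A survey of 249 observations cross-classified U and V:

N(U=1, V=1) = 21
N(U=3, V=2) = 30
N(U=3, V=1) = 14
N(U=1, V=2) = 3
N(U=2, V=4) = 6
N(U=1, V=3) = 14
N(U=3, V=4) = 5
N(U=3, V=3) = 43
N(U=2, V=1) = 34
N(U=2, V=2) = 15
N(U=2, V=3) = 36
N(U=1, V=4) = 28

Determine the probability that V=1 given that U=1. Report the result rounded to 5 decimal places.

0.31818

Total with U=1: 21 + 3 + 14 + 28 = 66.
P(V=1 | U=1) = 21/66 = 0.31818.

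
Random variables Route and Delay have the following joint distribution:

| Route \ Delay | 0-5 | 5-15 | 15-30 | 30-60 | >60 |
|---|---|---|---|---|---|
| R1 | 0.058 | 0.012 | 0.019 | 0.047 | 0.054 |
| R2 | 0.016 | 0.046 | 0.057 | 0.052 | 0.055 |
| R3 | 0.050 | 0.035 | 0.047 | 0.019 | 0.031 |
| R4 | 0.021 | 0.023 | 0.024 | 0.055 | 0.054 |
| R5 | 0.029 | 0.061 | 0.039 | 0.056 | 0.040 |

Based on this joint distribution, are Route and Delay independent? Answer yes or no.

no

P(Route=R1) = 0.190 and P(Delay=0-5) = 0.174, so their product is 0.03306, but P(Route=R1, Delay=0-5) = 0.058. Since these differ, Route and Delay are not independent.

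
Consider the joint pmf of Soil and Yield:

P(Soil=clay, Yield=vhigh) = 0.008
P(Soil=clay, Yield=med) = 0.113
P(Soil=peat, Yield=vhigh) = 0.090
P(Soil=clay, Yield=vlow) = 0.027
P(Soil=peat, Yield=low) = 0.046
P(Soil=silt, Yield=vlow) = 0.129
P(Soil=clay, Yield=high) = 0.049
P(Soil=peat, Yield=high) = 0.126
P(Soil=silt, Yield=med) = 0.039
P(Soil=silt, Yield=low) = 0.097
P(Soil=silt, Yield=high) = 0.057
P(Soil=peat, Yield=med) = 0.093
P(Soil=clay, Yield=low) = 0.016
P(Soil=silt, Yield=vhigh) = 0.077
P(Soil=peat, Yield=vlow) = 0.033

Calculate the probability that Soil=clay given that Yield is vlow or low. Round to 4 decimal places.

P(Yield=vlow) = 0.027 + 0.129 + 0.033 = 0.189.
P(Yield=low) = 0.016 + 0.097 + 0.046 = 0.159.
P(Yield ∈ {vlow, low}) = 0.189 + 0.159 = 0.348; P(Soil=clay, Yield ∈ {vlow, low}) = 0.027 + 0.016 = 0.043.
P(Soil=clay | Yield ∈ {vlow, low}) = 0.043/0.348 = 0.1236.

0.1236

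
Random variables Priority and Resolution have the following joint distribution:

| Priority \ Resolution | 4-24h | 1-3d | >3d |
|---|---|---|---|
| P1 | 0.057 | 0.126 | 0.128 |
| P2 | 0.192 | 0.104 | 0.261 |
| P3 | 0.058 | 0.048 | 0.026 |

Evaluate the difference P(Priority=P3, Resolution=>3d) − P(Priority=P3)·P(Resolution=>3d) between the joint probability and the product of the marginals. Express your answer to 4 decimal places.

-0.0288

P(Priority=P3) = 0.058 + 0.048 + 0.026 = 0.132.
P(Resolution=>3d) = 0.128 + 0.261 + 0.026 = 0.415.
P(Priority=P3, Resolution=>3d) − P(Priority=P3)P(Resolution=>3d) = 0.026 − 0.132×0.415 = -0.0288.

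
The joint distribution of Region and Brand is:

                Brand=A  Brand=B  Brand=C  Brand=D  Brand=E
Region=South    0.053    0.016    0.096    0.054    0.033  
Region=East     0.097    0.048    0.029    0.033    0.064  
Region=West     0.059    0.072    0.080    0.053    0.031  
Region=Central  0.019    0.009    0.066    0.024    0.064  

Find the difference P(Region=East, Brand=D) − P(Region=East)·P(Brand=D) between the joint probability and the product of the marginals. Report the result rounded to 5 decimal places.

P(Region=East) = 0.097 + 0.048 + 0.029 + 0.033 + 0.064 = 0.271.
P(Brand=D) = 0.054 + 0.033 + 0.053 + 0.024 = 0.164.
P(Region=East, Brand=D) − P(Region=East)P(Brand=D) = 0.033 − 0.271×0.164 = -0.01144.

-0.01144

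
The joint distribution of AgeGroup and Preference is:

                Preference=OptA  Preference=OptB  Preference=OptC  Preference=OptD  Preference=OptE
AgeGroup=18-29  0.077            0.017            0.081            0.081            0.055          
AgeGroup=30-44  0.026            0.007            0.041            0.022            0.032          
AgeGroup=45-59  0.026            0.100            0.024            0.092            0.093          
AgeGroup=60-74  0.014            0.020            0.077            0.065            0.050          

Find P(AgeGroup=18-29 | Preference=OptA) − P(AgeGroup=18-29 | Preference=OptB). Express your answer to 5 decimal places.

P(Preference=OptA) = 0.077 + 0.026 + 0.026 + 0.014 = 0.143; P(AgeGroup=18-29 | Preference=OptA) = 0.077/0.143 = 0.538462.
P(Preference=OptB) = 0.017 + 0.007 + 0.100 + 0.020 = 0.144; P(AgeGroup=18-29 | Preference=OptB) = 0.017/0.144 = 0.118056.
Difference = 0.42041.

0.42041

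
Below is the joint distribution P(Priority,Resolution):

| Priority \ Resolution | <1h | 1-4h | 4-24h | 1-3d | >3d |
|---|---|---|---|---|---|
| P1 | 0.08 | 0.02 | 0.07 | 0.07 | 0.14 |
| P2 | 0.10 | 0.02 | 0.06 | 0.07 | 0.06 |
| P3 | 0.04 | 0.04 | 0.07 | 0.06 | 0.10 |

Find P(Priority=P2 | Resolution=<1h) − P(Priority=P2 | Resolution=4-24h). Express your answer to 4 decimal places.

P(Resolution=<1h) = 0.08 + 0.10 + 0.04 = 0.22; P(Priority=P2 | Resolution=<1h) = 0.10/0.22 = 0.45455.
P(Resolution=4-24h) = 0.07 + 0.06 + 0.07 = 0.20; P(Priority=P2 | Resolution=4-24h) = 0.06/0.20 = 0.30000.
Difference = 0.1545.

0.1545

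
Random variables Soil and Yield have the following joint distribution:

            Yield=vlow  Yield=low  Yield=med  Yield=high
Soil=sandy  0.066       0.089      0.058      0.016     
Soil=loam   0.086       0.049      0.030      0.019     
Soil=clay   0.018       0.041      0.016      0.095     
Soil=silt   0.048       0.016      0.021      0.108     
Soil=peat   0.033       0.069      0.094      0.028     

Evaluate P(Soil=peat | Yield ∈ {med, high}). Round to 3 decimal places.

P(Yield=med) = 0.058 + 0.030 + 0.016 + 0.021 + 0.094 = 0.219.
P(Yield=high) = 0.016 + 0.019 + 0.095 + 0.108 + 0.028 = 0.266.
P(Yield ∈ {med, high}) = 0.219 + 0.266 = 0.485; P(Soil=peat, Yield ∈ {med, high}) = 0.094 + 0.028 = 0.122.
P(Soil=peat | Yield ∈ {med, high}) = 0.122/0.485 = 0.252.

0.252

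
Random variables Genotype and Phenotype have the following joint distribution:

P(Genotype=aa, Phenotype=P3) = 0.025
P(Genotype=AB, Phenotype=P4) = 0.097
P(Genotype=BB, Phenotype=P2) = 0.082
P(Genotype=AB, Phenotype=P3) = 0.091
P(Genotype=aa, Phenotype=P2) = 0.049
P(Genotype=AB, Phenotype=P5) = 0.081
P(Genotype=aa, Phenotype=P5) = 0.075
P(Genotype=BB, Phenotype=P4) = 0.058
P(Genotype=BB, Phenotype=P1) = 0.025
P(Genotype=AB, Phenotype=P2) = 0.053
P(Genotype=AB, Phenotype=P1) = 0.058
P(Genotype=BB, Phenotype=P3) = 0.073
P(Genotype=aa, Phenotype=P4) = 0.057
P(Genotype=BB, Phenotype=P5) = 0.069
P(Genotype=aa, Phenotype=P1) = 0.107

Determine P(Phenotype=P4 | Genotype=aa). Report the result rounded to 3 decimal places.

P(Genotype=aa) = 0.107 + 0.049 + 0.025 + 0.057 + 0.075 = 0.313.
P(Phenotype=P4 | Genotype=aa) = 0.057/0.313 = 0.182.

0.182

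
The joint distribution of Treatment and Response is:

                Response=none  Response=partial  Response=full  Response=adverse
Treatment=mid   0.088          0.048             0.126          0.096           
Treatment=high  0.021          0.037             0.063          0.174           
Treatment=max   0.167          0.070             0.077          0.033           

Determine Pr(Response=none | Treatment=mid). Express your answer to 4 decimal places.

0.2458

P(Treatment=mid) = 0.088 + 0.048 + 0.126 + 0.096 = 0.358.
P(Response=none | Treatment=mid) = 0.088/0.358 = 0.2458.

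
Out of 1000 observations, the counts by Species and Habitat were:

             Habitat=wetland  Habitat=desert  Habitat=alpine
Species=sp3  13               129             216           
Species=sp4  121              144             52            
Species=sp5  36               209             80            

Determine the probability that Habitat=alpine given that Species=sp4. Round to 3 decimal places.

0.164

Total with Species=sp4: 121 + 144 + 52 = 317.
P(Habitat=alpine | Species=sp4) = 52/317 = 0.164.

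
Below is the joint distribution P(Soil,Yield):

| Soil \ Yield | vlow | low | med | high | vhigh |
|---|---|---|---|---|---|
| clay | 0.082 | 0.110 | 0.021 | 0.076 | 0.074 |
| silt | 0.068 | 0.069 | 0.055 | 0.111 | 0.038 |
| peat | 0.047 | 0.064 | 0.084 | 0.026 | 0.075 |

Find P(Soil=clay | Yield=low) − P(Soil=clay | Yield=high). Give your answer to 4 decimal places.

0.0959

P(Yield=low) = 0.110 + 0.069 + 0.064 = 0.243; P(Soil=clay | Yield=low) = 0.110/0.243 = 0.45267.
P(Yield=high) = 0.076 + 0.111 + 0.026 = 0.213; P(Soil=clay | Yield=high) = 0.076/0.213 = 0.35681.
Difference = 0.0959.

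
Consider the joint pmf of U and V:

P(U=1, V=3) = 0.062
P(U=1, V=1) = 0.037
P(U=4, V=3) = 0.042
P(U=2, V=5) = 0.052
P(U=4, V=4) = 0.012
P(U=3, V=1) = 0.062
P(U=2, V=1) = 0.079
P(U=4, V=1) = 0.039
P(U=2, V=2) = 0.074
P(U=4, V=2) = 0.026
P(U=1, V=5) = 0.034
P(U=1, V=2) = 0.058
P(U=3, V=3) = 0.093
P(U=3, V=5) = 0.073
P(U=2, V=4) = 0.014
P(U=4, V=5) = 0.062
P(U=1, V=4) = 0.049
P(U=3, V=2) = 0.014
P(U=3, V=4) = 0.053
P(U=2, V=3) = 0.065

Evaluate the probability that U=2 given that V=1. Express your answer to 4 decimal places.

P(V=1) = 0.037 + 0.079 + 0.062 + 0.039 = 0.217.
P(U=2 | V=1) = 0.079/0.217 = 0.3641.

0.3641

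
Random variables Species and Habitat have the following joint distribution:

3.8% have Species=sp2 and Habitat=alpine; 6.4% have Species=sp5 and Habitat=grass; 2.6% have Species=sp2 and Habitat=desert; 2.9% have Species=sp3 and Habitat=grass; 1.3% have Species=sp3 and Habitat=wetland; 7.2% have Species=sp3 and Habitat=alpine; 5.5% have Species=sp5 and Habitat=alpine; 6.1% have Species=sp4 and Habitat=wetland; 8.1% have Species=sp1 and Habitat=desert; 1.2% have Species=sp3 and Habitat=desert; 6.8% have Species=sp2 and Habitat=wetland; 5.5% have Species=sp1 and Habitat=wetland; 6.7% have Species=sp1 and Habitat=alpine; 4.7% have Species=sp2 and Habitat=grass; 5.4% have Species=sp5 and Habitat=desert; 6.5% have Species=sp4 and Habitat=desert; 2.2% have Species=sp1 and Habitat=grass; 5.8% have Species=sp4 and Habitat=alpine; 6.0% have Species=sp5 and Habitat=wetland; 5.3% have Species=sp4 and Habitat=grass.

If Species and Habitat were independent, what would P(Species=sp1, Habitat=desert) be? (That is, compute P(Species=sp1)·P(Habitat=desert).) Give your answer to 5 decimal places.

0.05355

P(Species=sp1) = 0.022 + 0.055 + 0.081 + 0.067 = 0.225.
P(Habitat=desert) = 0.081 + 0.026 + 0.012 + 0.065 + 0.054 = 0.238.
Product: 0.225 × 0.238 = 0.05355.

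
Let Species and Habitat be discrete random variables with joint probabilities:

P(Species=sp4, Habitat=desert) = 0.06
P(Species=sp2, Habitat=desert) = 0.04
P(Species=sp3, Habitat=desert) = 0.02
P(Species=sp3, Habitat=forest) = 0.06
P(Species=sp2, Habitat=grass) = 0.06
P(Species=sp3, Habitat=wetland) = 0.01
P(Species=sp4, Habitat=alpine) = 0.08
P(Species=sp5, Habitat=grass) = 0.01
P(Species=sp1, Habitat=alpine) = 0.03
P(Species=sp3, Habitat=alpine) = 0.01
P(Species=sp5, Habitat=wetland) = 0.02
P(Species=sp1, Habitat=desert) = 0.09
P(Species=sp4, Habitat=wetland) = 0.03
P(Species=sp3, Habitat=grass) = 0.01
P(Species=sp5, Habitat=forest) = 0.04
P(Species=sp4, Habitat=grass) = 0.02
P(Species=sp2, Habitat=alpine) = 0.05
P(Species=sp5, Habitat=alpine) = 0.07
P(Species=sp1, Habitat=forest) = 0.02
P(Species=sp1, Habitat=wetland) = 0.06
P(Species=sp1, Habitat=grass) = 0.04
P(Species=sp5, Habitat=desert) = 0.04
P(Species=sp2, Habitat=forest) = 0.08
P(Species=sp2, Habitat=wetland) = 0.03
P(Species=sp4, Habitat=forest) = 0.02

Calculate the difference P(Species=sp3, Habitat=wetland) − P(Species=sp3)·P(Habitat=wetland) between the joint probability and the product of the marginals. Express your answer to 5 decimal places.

-0.00650

P(Species=sp3) = 0.06 + 0.01 + 0.01 + 0.02 + 0.01 = 0.11.
P(Habitat=wetland) = 0.06 + 0.03 + 0.01 + 0.03 + 0.02 = 0.15.
P(Species=sp3, Habitat=wetland) − P(Species=sp3)P(Habitat=wetland) = 0.01 − 0.11×0.15 = -0.00650.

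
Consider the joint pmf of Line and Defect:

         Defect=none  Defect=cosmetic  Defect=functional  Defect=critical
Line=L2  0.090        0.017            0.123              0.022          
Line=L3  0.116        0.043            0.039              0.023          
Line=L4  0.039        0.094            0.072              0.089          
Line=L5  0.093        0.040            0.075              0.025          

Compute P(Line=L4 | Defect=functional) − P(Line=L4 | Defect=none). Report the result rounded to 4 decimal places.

0.1176

P(Defect=functional) = 0.123 + 0.039 + 0.072 + 0.075 = 0.309; P(Line=L4 | Defect=functional) = 0.072/0.309 = 0.23301.
P(Defect=none) = 0.090 + 0.116 + 0.039 + 0.093 = 0.338; P(Line=L4 | Defect=none) = 0.039/0.338 = 0.11538.
Difference = 0.1176.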